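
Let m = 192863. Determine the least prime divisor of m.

192863 is odd.
Digit sum 29, not divisible by 3.
Ends in 3: not divisible by 5.
7: 192863 = 7·27551 + 6
11: 192863 = 11·17533

11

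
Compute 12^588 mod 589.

12^1 ≡ 12 (mod 589)
12^2 ≡ 12^2 = 144 ≡ 144 (mod 589)
12^4 ≡ 144^2 = 20736 ≡ 121 (mod 589)
12^8 ≡ 121^2 = 14641 ≡ 505 (mod 589)
12^16 ≡ 505^2 = 255025 ≡ 577 (mod 589)
12^32 ≡ 577^2 = 332929 ≡ 144 (mod 589)
12^64 ≡ 144^2 = 20736 ≡ 121 (mod 589)
12^128 ≡ 121^2 = 14641 ≡ 505 (mod 589)
12^256 ≡ 505^2 = 255025 ≡ 577 (mod 589)
12^512 ≡ 577^2 = 332929 ≡ 144 (mod 589)
588 = 512 + 64 + 8 + 4 in binary powers of 2.
So 12^588 ≡ 144 · 121 · 505 · 121 ≡ 39 (mod 589).
Since 39 ≠ 1, base 12 is a Fermat witness: 589 is composite.

39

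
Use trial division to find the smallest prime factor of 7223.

31

7223 is odd.
Digit sum 14, not divisible by 3.
Ends in 3: not divisible by 5.
7: 7223 = 7·1031 + 6
11: 7223 = 11·656 + 7
13: 7223 = 13·555 + 8
17: 7223 = 17·424 + 15
19: 7223 = 19·380 + 3
23: 7223 = 23·314 + 1
29: 7223 = 29·249 + 2
31: 7223 = 31·233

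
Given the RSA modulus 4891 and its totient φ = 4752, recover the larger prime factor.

φ(n) = (p−1)(q−1) = n − (p+q) + 1, so p + q = 4891 − 4752 + 1 = 140.
p and q are the roots of t² − 140t + 4891 = 0.
Discriminant: 140² − 4·4891 = 19600 − 19564 = 36; √36 = 6.
q = (140 − 6)/2 = 67, p = (140 + 6)/2 = 73.
Check: 67 · 73 = 4891.

73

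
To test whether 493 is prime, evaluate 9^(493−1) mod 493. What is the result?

9^1 ≡ 9 (mod 493)
9^2 ≡ 9^2 = 81 ≡ 81 (mod 493)
9^4 ≡ 81^2 = 6561 ≡ 152 (mod 493)
9^8 ≡ 152^2 = 23104 ≡ 426 (mod 493)
9^16 ≡ 426^2 = 181476 ≡ 52 (mod 493)
9^32 ≡ 52^2 = 2704 ≡ 239 (mod 493)
9^64 ≡ 239^2 = 57121 ≡ 426 (mod 493)
9^128 ≡ 426^2 = 181476 ≡ 52 (mod 493)
9^256 ≡ 52^2 = 2704 ≡ 239 (mod 493)
492 = 256 + 128 + 64 + 32 + 8 + 4 in binary powers of 2.
So 9^492 ≡ 239 · 52 · 426 · 239 · 426 · 152 ≡ 458 (mod 493).
Since 458 ≠ 1, base 9 is a Fermat witness: 493 is composite.

458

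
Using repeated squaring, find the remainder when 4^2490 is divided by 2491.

4^1 ≡ 4 (mod 2491)
4^2 ≡ 4^2 = 16 ≡ 16 (mod 2491)
4^4 ≡ 16^2 = 256 ≡ 256 (mod 2491)
4^8 ≡ 256^2 = 65536 ≡ 770 (mod 2491)
4^16 ≡ 770^2 = 592900 ≡ 42 (mod 2491)
4^32 ≡ 42^2 = 1764 ≡ 1764 (mod 2491)
4^64 ≡ 1764^2 = 3111696 ≡ 437 (mod 2491)
4^128 ≡ 437^2 = 190969 ≡ 1653 (mod 2491)
4^256 ≡ 1653^2 = 2732409 ≡ 2273 (mod 2491)
4^512 ≡ 2273^2 = 5166529 ≡ 195 (mod 2491)
4^1024 ≡ 195^2 = 38025 ≡ 660 (mod 2491)
4^2048 ≡ 660^2 = 435600 ≡ 2166 (mod 2491)
2490 = 2048 + 256 + 128 + 32 + 16 + 8 + 2 in binary powers of 2.
So 4^2490 ≡ 2166 · 2273 · 1653 · 1764 · 42 · 770 · 16 ≡ 947 (mod 2491).
Since 947 ≠ 1, base 4 is a Fermat witness: 2491 is composite.

947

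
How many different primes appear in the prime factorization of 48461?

48461 = 7^2 · 989
989 = 23 · 43
48461 = 7^2 · 23 · 43, which has 3 distinct prime factors.

3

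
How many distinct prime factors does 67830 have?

6

67830 = 2 · 33915
33915 = 3 · 11305
11305 = 5 · 2261
2261 = 7 · 323
323 = 17 · 19
67830 = 2 · 3 · 5 · 7 · 17 · 19, which has 6 distinct prime factors.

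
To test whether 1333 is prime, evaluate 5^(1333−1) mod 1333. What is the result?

838

5^1 ≡ 5 (mod 1333)
5^2 ≡ 5^2 = 25 ≡ 25 (mod 1333)
5^4 ≡ 25^2 = 625 ≡ 625 (mod 1333)
5^8 ≡ 625^2 = 390625 ≡ 56 (mod 1333)
5^16 ≡ 56^2 = 3136 ≡ 470 (mod 1333)
5^32 ≡ 470^2 = 220900 ≡ 955 (mod 1333)
5^64 ≡ 955^2 = 912025 ≡ 253 (mod 1333)
5^128 ≡ 253^2 = 64009 ≡ 25 (mod 1333)
5^256 ≡ 25^2 = 625 ≡ 625 (mod 1333)
5^512 ≡ 625^2 = 390625 ≡ 56 (mod 1333)
5^1024 ≡ 56^2 = 3136 ≡ 470 (mod 1333)
1332 = 1024 + 256 + 32 + 16 + 4 in binary powers of 2.
So 5^1332 ≡ 470 · 625 · 955 · 470 · 625 ≡ 838 (mod 1333).
Since 838 ≠ 1, base 5 is a Fermat witness: 1333 is composite.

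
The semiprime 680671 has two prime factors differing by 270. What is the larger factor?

Since p = q + 270, we have 680671 = q(q + 270), so q² + 270q − 680671 = 0.
Discriminant: 270² + 4·680671 = 72900 + 2722684 = 2795584; √2795584 = 1672.
q = (−270 + 1672)/2 = 701, and p = q + 270 = 971.
Check: 701 · 971 = 680671.

971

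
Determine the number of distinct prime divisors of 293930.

6

293930 = 2 · 146965
146965 = 5 · 29393
29393 = 7 · 4199
4199 = 13 · 323
323 = 17 · 19
293930 = 2 · 5 · 7 · 13 · 17 · 19, which has 6 distinct prime factors.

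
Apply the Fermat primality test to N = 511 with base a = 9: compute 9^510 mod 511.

9^1 ≡ 9 (mod 511)
9^2 ≡ 9^2 = 81 ≡ 81 (mod 511)
9^4 ≡ 81^2 = 6561 ≡ 429 (mod 511)
9^8 ≡ 429^2 = 184041 ≡ 81 (mod 511)
9^16 ≡ 81^2 = 6561 ≡ 429 (mod 511)
9^32 ≡ 429^2 = 184041 ≡ 81 (mod 511)
9^64 ≡ 81^2 = 6561 ≡ 429 (mod 511)
9^128 ≡ 429^2 = 184041 ≡ 81 (mod 511)
9^256 ≡ 81^2 = 6561 ≡ 429 (mod 511)
510 = 256 + 128 + 64 + 32 + 16 + 8 + 4 + 2 in binary powers of 2.
So 9^510 ≡ 429 · 81 · 429 · 81 · 429 · 81 · 429 · 81 ≡ 1 (mod 511).
Since the result is 1, base 9 gives no evidence that 511 is composite.

1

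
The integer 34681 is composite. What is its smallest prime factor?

79

34681 is odd.
Digit sum 22, not divisible by 3.
Ends in 1: not divisible by 5.
7: 34681 = 7·4954 + 3
11: 34681 = 11·3152 + 9
13: 34681 = 13·2667 + 10
17: 34681 = 17·2040 + 1
19: 34681 = 19·1825 + 6
23: 34681 = 23·1507 + 20
29: 34681 = 29·1195 + 26
31: 34681 = 31·1118 + 23
37: 34681 = 37·937 + 12
41: 34681 = 41·845 + 36
43: 34681 = 43·806 + 23
47: 34681 = 47·737 + 42
53: 34681 = 53·654 + 19
59: 34681 = 59·587 + 48
61: 34681 = 61·568 + 33
67: 34681 = 67·517 + 42
71: 34681 = 71·488 + 33
73: 34681 = 73·475 + 6
79: 34681 = 79·439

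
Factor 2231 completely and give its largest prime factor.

97

2231 = 23 · 97
97 is prime.
So 2231 = 23 · 97; the largest prime factor is 97.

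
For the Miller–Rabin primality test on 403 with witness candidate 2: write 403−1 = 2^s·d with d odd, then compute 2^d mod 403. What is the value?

403 − 1 = 402 = 2^1 · 201, so d = 201.
2^1 ≡ 2 (mod 403)
2^2 ≡ 2^2 = 4 ≡ 4 (mod 403)
2^4 ≡ 4^2 = 16 ≡ 16 (mod 403)
2^8 ≡ 16^2 = 256 ≡ 256 (mod 403)
2^16 ≡ 256^2 = 65536 ≡ 250 (mod 403)
2^32 ≡ 250^2 = 62500 ≡ 35 (mod 403)
2^64 ≡ 35^2 = 1225 ≡ 16 (mod 403)
2^128 ≡ 16^2 = 256 ≡ 256 (mod 403)
201 = 128 + 64 + 8 + 1 in binary powers of 2.
So 2^201 ≡ 256 · 16 · 256 · 2 ≡ 343 (mod 403).
Squaring chain: 343; never reaches −1, so base 2 is a Miller–Rabin witness that 403 is composite.

343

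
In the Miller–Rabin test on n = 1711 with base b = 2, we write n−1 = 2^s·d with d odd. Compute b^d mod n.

549

1711 − 1 = 1710 = 2^1 · 855, so d = 855.
2^1 ≡ 2 (mod 1711)
2^2 ≡ 2^2 = 4 ≡ 4 (mod 1711)
2^4 ≡ 4^2 = 16 ≡ 16 (mod 1711)
2^8 ≡ 16^2 = 256 ≡ 256 (mod 1711)
2^16 ≡ 256^2 = 65536 ≡ 518 (mod 1711)
2^32 ≡ 518^2 = 268324 ≡ 1408 (mod 1711)
2^64 ≡ 1408^2 = 1982464 ≡ 1126 (mod 1711)
2^128 ≡ 1126^2 = 1267876 ≡ 25 (mod 1711)
2^256 ≡ 25^2 = 625 ≡ 625 (mod 1711)
2^512 ≡ 625^2 = 390625 ≡ 517 (mod 1711)
855 = 512 + 256 + 64 + 16 + 4 + 2 + 1 in binary powers of 2.
So 2^855 ≡ 517 · 625 · 1126 · 518 · 16 · 4 · 2 ≡ 549 (mod 1711).
Squaring chain: 549; never reaches −1, so base 2 is a Miller–Rabin witness that 1711 is composite.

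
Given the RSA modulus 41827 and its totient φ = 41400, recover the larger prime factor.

φ(n) = (p−1)(q−1) = n − (p+q) + 1, so p + q = 41827 − 41400 + 1 = 428.
p and q are the roots of t² − 428t + 41827 = 0.
Discriminant: 428² − 4·41827 = 183184 − 167308 = 15876; √15876 = 126.
q = (428 − 126)/2 = 151, p = (428 + 126)/2 = 277.
Check: 151 · 277 = 41827.

277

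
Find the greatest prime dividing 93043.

83

93043 = 19 · 4897
4897 = 59 · 83
83 is prime.
So 93043 = 19 · 59 · 83; the largest prime factor is 83.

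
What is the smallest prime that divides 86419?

86419 is odd.
Digit sum 28, not divisible by 3.
Ends in 9: not divisible by 5.
7: 86419 = 7·12345 + 4
11: 86419 = 11·7856 + 3
13: 86419 = 13·6647 + 8
17: 86419 = 17·5083 + 8
19: 86419 = 19·4548 + 7
23: 86419 = 23·3757 + 8
29: 86419 = 29·2979 + 28
31: 86419 = 31·2787 + 22
37: 86419 = 37·2335 + 24
41: 86419 = 41·2107 + 32
43: 86419 = 43·2009 + 32
47: 86419 = 47·1838 + 33
53: 86419 = 53·1630 + 29
59: 86419 = 59·1464 + 43
61: 86419 = 61·1416 + 43
67: 86419 = 67·1289 + 56
71: 86419 = 71·1217 + 12
73: 86419 = 73·1183 + 60
79: 86419 = 79·1093 + 72
83: 86419 = 83·1041 + 16
89: 86419 = 89·971

89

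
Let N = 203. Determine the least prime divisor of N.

203 is odd.
Digit sum 5, not divisible by 3.
Ends in 3: not divisible by 5.
7: 203 = 7·29

7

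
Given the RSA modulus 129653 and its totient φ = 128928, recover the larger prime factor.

φ(n) = (p−1)(q−1) = n − (p+q) + 1, so p + q = 129653 − 128928 + 1 = 726.
p and q are the roots of t² − 726t + 129653 = 0.
Discriminant: 726² − 4·129653 = 527076 − 518612 = 8464; √8464 = 92.
q = (726 − 92)/2 = 317, p = (726 + 92)/2 = 409.
Check: 317 · 409 = 129653.

409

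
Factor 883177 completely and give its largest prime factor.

883177 = 19 · 46483
46483 = 23 · 2021
2021 = 43 · 47
47 is prime.
So 883177 = 19 · 23 · 43 · 47; the largest prime factor is 47.

47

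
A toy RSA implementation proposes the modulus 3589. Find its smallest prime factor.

3589 is odd.
Digit sum 25, not divisible by 3.
Ends in 9: not divisible by 5.
7: 3589 = 7·512 + 5
11: 3589 = 11·326 + 3
13: 3589 = 13·276 + 1
17: 3589 = 17·211 + 2
19: 3589 = 19·188 + 17
23: 3589 = 23·156 + 1
29: 3589 = 29·123 + 22
31: 3589 = 31·115 + 24
37: 3589 = 37·97

37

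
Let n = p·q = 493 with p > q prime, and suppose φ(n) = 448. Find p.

29

φ(n) = (p−1)(q−1) = n − (p+q) + 1, so p + q = 493 − 448 + 1 = 46.
p and q are the roots of t² − 46t + 493 = 0.
Discriminant: 46² − 4·493 = 2116 − 1972 = 144; √144 = 12.
q = (46 − 12)/2 = 17, p = (46 + 12)/2 = 29.
Check: 17 · 29 = 493.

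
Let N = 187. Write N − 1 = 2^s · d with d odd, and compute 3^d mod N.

148

187 − 1 = 186 = 2^1 · 93, so d = 93.
3^1 ≡ 3 (mod 187)
3^2 ≡ 3^2 = 9 ≡ 9 (mod 187)
3^4 ≡ 9^2 = 81 ≡ 81 (mod 187)
3^8 ≡ 81^2 = 6561 ≡ 16 (mod 187)
3^16 ≡ 16^2 = 256 ≡ 69 (mod 187)
3^32 ≡ 69^2 = 4761 ≡ 86 (mod 187)
3^64 ≡ 86^2 = 7396 ≡ 103 (mod 187)
93 = 64 + 16 + 8 + 4 + 1 in binary powers of 2.
So 3^93 ≡ 103 · 69 · 16 · 81 · 3 ≡ 148 (mod 187).
Squaring chain: 148; never reaches −1, so base 3 is a Miller–Rabin witness that 187 is composite.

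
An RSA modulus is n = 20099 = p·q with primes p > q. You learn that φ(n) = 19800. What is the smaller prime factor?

101

φ(n) = (p−1)(q−1) = n − (p+q) + 1, so p + q = 20099 − 19800 + 1 = 300.
p and q are the roots of t² − 300t + 20099 = 0.
Discriminant: 300² − 4·20099 = 90000 − 80396 = 9604; √9604 = 98.
q = (300 − 98)/2 = 101, p = (300 + 98)/2 = 199.
Check: 101 · 199 = 20099.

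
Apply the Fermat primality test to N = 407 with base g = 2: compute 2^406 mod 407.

2^1 ≡ 2 (mod 407)
2^2 ≡ 2^2 = 4 ≡ 4 (mod 407)
2^4 ≡ 4^2 = 16 ≡ 16 (mod 407)
2^8 ≡ 16^2 = 256 ≡ 256 (mod 407)
2^16 ≡ 256^2 = 65536 ≡ 9 (mod 407)
2^32 ≡ 9^2 = 81 ≡ 81 (mod 407)
2^64 ≡ 81^2 = 6561 ≡ 49 (mod 407)
2^128 ≡ 49^2 = 2401 ≡ 366 (mod 407)
2^256 ≡ 366^2 = 133956 ≡ 53 (mod 407)
406 = 256 + 128 + 16 + 4 + 2 in binary powers of 2.
So 2^406 ≡ 53 · 366 · 9 · 16 · 4 ≡ 284 (mod 407).
Since 284 ≠ 1, base 2 is a Fermat witness: 407 is composite.

284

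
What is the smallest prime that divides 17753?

17753 is odd.
Digit sum 23, not divisible by 3.
Ends in 3: not divisible by 5.
7: 17753 = 7·2536 + 1
11: 17753 = 11·1613 + 10
13: 17753 = 13·1365 + 8
17: 17753 = 17·1044 + 5
19: 17753 = 19·934 + 7
23: 17753 = 23·771 + 20
29: 17753 = 29·612 + 5
31: 17753 = 31·572 + 21
37: 17753 = 37·479 + 30
41: 17753 = 41·433

41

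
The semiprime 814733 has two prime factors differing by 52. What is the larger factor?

Since p = q + 52, we have 814733 = q(q + 52), so q² + 52q − 814733 = 0.
Discriminant: 52² + 4·814733 = 2704 + 3258932 = 3261636; √3261636 = 1806.
q = (−52 + 1806)/2 = 877, and p = q + 52 = 929.
Check: 877 · 929 = 814733.

929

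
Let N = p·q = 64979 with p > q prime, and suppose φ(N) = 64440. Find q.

φ(n) = (p−1)(q−1) = n − (p+q) + 1, so p + q = 64979 − 64440 + 1 = 540.
p and q are the roots of t² − 540t + 64979 = 0.
Discriminant: 540² − 4·64979 = 291600 − 259916 = 31684; √31684 = 178.
q = (540 − 178)/2 = 181, p = (540 + 178)/2 = 359.
Check: 181 · 359 = 64979.

181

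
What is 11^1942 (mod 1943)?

138

11^1 ≡ 11 (mod 1943)
11^2 ≡ 11^2 = 121 ≡ 121 (mod 1943)
11^4 ≡ 121^2 = 14641 ≡ 1040 (mod 1943)
11^8 ≡ 1040^2 = 1081600 ≡ 1292 (mod 1943)
11^16 ≡ 1292^2 = 1669264 ≡ 227 (mod 1943)
11^32 ≡ 227^2 = 51529 ≡ 1011 (mod 1943)
11^64 ≡ 1011^2 = 1022121 ≡ 103 (mod 1943)
11^128 ≡ 103^2 = 10609 ≡ 894 (mod 1943)
11^256 ≡ 894^2 = 799236 ≡ 663 (mod 1943)
11^512 ≡ 663^2 = 439569 ≡ 451 (mod 1943)
11^1024 ≡ 451^2 = 203401 ≡ 1329 (mod 1943)
1942 = 1024 + 512 + 256 + 128 + 16 + 4 + 2 in binary powers of 2.
So 11^1942 ≡ 1329 · 451 · 663 · 894 · 227 · 1040 · 121 ≡ 138 (mod 1943).
Since 138 ≠ 1, base 11 is a Fermat witness: 1943 is composite.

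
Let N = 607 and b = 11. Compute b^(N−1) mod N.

11^1 ≡ 11 (mod 607)
11^2 ≡ 11^2 = 121 ≡ 121 (mod 607)
11^4 ≡ 121^2 = 14641 ≡ 73 (mod 607)
11^8 ≡ 73^2 = 5329 ≡ 473 (mod 607)
11^16 ≡ 473^2 = 223729 ≡ 353 (mod 607)
11^32 ≡ 353^2 = 124609 ≡ 174 (mod 607)
11^64 ≡ 174^2 = 30276 ≡ 533 (mod 607)
11^128 ≡ 533^2 = 284089 ≡ 13 (mod 607)
11^256 ≡ 13^2 = 169 ≡ 169 (mod 607)
11^512 ≡ 169^2 = 28561 ≡ 32 (mod 607)
606 = 512 + 64 + 16 + 8 + 4 + 2 in binary powers of 2.
So 11^606 ≡ 32 · 533 · 353 · 473 · 73 · 121 ≡ 1 (mod 607).
Since the result is 1, base 11 gives no evidence that 607 is composite.

1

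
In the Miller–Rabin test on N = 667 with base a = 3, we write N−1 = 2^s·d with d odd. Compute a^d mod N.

667 − 1 = 666 = 2^1 · 333, so d = 333.
3^1 ≡ 3 (mod 667)
3^2 ≡ 3^2 = 9 ≡ 9 (mod 667)
3^4 ≡ 9^2 = 81 ≡ 81 (mod 667)
3^8 ≡ 81^2 = 6561 ≡ 558 (mod 667)
3^16 ≡ 558^2 = 311364 ≡ 542 (mod 667)
3^32 ≡ 542^2 = 293764 ≡ 284 (mod 667)
3^64 ≡ 284^2 = 80656 ≡ 616 (mod 667)
3^128 ≡ 616^2 = 379456 ≡ 600 (mod 667)
3^256 ≡ 600^2 = 360000 ≡ 487 (mod 667)
333 = 256 + 64 + 8 + 4 + 1 in binary powers of 2.
So 3^333 ≡ 487 · 616 · 558 · 81 · 3 ≡ 188 (mod 667).
Squaring chain: 188; never reaches −1, so base 3 is a Miller–Rabin witness that 667 is composite.

188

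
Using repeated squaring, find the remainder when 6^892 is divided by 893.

6^1 ≡ 6 (mod 893)
6^2 ≡ 6^2 = 36 ≡ 36 (mod 893)
6^4 ≡ 36^2 = 1296 ≡ 403 (mod 893)
6^8 ≡ 403^2 = 162409 ≡ 776 (mod 893)
6^16 ≡ 776^2 = 602176 ≡ 294 (mod 893)
6^32 ≡ 294^2 = 86436 ≡ 708 (mod 893)
6^64 ≡ 708^2 = 501264 ≡ 291 (mod 893)
6^128 ≡ 291^2 = 84681 ≡ 739 (mod 893)
6^256 ≡ 739^2 = 546121 ≡ 498 (mod 893)
6^512 ≡ 498^2 = 248004 ≡ 643 (mod 893)
892 = 512 + 256 + 64 + 32 + 16 + 8 + 4 in binary powers of 2.
So 6^892 ≡ 643 · 498 · 291 · 708 · 294 · 776 · 403 ≡ 291 (mod 893).
Since 291 ≠ 1, base 6 is a Fermat witness: 893 is composite.

291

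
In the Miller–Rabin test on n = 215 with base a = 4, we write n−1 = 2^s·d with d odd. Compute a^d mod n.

59

215 − 1 = 214 = 2^1 · 107, so d = 107.
4^1 ≡ 4 (mod 215)
4^2 ≡ 4^2 = 16 ≡ 16 (mod 215)
4^4 ≡ 16^2 = 256 ≡ 41 (mod 215)
4^8 ≡ 41^2 = 1681 ≡ 176 (mod 215)
4^16 ≡ 176^2 = 30976 ≡ 16 (mod 215)
4^32 ≡ 16^2 = 256 ≡ 41 (mod 215)
4^64 ≡ 41^2 = 1681 ≡ 176 (mod 215)
107 = 64 + 32 + 8 + 2 + 1 in binary powers of 2.
So 4^107 ≡ 176 · 41 · 176 · 16 · 4 ≡ 59 (mod 215).
Squaring chain: 59; never reaches −1, so base 4 is a Miller–Rabin witness that 215 is composite.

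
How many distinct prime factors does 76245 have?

5

76245 = 3 · 25415
25415 = 5 · 5083
5083 = 13 · 391
391 = 17 · 23
76245 = 3 · 5 · 13 · 17 · 23, which has 5 distinct prime factors.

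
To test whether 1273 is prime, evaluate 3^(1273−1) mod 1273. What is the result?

3^1 ≡ 3 (mod 1273)
3^2 ≡ 3^2 = 9 ≡ 9 (mod 1273)
3^4 ≡ 9^2 = 81 ≡ 81 (mod 1273)
3^8 ≡ 81^2 = 6561 ≡ 196 (mod 1273)
3^16 ≡ 196^2 = 38416 ≡ 226 (mod 1273)
3^32 ≡ 226^2 = 51076 ≡ 156 (mod 1273)
3^64 ≡ 156^2 = 24336 ≡ 149 (mod 1273)
3^128 ≡ 149^2 = 22201 ≡ 560 (mod 1273)
3^256 ≡ 560^2 = 313600 ≡ 442 (mod 1273)
3^512 ≡ 442^2 = 195364 ≡ 595 (mod 1273)
3^1024 ≡ 595^2 = 354025 ≡ 131 (mod 1273)
1272 = 1024 + 128 + 64 + 32 + 16 + 8 in binary powers of 2.
So 3^1272 ≡ 131 · 560 · 149 · 156 · 226 · 196 ≡ 828 (mod 1273).
Since 828 ≠ 1, base 3 is a Fermat witness: 1273 is composite.

828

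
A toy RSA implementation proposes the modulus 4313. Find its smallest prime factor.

19

4313 is odd.
Digit sum 11, not divisible by 3.
Ends in 3: not divisible by 5.
7: 4313 = 7·616 + 1
11: 4313 = 11·392 + 1
13: 4313 = 13·331 + 10
17: 4313 = 17·253 + 12
19: 4313 = 19·227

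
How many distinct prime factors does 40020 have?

5

40020 = 2^2 · 10005
10005 = 3 · 3335
3335 = 5 · 667
667 = 23 · 29
40020 = 2^2 · 3 · 5 · 23 · 29, which has 5 distinct prime factors.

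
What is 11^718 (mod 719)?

1

11^1 ≡ 11 (mod 719)
11^2 ≡ 11^2 = 121 ≡ 121 (mod 719)
11^4 ≡ 121^2 = 14641 ≡ 261 (mod 719)
11^8 ≡ 261^2 = 68121 ≡ 535 (mod 719)
11^16 ≡ 535^2 = 286225 ≡ 63 (mod 719)
11^32 ≡ 63^2 = 3969 ≡ 374 (mod 719)
11^64 ≡ 374^2 = 139876 ≡ 390 (mod 719)
11^128 ≡ 390^2 = 152100 ≡ 391 (mod 719)
11^256 ≡ 391^2 = 152881 ≡ 453 (mod 719)
11^512 ≡ 453^2 = 205209 ≡ 294 (mod 719)
718 = 512 + 128 + 64 + 8 + 4 + 2 in binary powers of 2.
So 11^718 ≡ 294 · 391 · 390 · 535 · 261 · 121 ≡ 1 (mod 719).
Since the result is 1, base 11 gives no evidence that 719 is composite.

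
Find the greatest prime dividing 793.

61

793 = 13 · 61
61 is prime.
So 793 = 13 · 61; the largest prime factor is 61.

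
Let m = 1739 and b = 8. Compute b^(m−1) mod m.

159

8^1 ≡ 8 (mod 1739)
8^2 ≡ 8^2 = 64 ≡ 64 (mod 1739)
8^4 ≡ 64^2 = 4096 ≡ 618 (mod 1739)
8^8 ≡ 618^2 = 381924 ≡ 1083 (mod 1739)
8^16 ≡ 1083^2 = 1172889 ≡ 803 (mod 1739)
8^32 ≡ 803^2 = 644809 ≡ 1379 (mod 1739)
8^64 ≡ 1379^2 = 1901641 ≡ 914 (mod 1739)
8^128 ≡ 914^2 = 835396 ≡ 676 (mod 1739)
8^256 ≡ 676^2 = 456976 ≡ 1358 (mod 1739)
8^512 ≡ 1358^2 = 1844164 ≡ 824 (mod 1739)
8^1024 ≡ 824^2 = 678976 ≡ 766 (mod 1739)
1738 = 1024 + 512 + 128 + 64 + 8 + 2 in binary powers of 2.
So 8^1738 ≡ 766 · 824 · 676 · 914 · 1083 · 64 ≡ 159 (mod 1739).
Since 159 ≠ 1, base 8 is a Fermat witness: 1739 is composite.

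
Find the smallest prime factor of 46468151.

71

46468151 is odd.
Digit sum 35, not divisible by 3.
Ends in 1: not divisible by 5.
7: 46468151 = 7·6638307 + 2
11: 46468151 = 11·4224377 + 4
13: 46468151 = 13·3574473 + 2
17: 46468151 = 17·2733420 + 11
19: 46468151 = 19·2445692 + 3
23: 46468151 = 23·2020354 + 9
29: 46468151 = 29·1602350 + 1
31: 46468151 = 31·1498972 + 19
37: 46468151 = 37·1255895 + 36
41: 46468151 = 41·1133369 + 22
43: 46468151 = 43·1080654 + 29
47: 46468151 = 47·988684 + 3
53: 46468151 = 53·876757 + 30
59: 46468151 = 59·787595 + 46
61: 46468151 = 61·761772 + 59
67: 46468151 = 67·693554 + 33
71: 46468151 = 71·654481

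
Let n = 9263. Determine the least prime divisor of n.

9263 is odd.
Digit sum 20, not divisible by 3.
Ends in 3: not divisible by 5.
7: 9263 = 7·1323 + 2
11: 9263 = 11·842 + 1
13: 9263 = 13·712 + 7
17: 9263 = 17·544 + 15
19: 9263 = 19·487 + 10
23: 9263 = 23·402 + 17
29: 9263 = 29·319 + 12
31: 9263 = 31·298 + 25
37: 9263 = 37·250 + 13
41: 9263 = 41·225 + 38
43: 9263 = 43·215 + 18
47: 9263 = 47·197 + 4
53: 9263 = 53·174 + 41
59: 9263 = 59·157

59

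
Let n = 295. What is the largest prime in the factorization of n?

59

295 = 5 · 59
59 is prime.
So 295 = 5 · 59; the largest prime factor is 59.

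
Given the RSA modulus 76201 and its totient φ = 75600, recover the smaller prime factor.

φ(n) = (p−1)(q−1) = n − (p+q) + 1, so p + q = 76201 − 75600 + 1 = 602.
p and q are the roots of t² − 602t + 76201 = 0.
Discriminant: 602² − 4·76201 = 362404 − 304804 = 57600; √57600 = 240.
q = (602 − 240)/2 = 181, p = (602 + 240)/2 = 421.
Check: 181 · 421 = 76201.

181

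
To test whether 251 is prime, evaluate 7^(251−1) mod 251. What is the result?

7^1 ≡ 7 (mod 251)
7^2 ≡ 7^2 = 49 ≡ 49 (mod 251)
7^4 ≡ 49^2 = 2401 ≡ 142 (mod 251)
7^8 ≡ 142^2 = 20164 ≡ 84 (mod 251)
7^16 ≡ 84^2 = 7056 ≡ 28 (mod 251)
7^32 ≡ 28^2 = 784 ≡ 31 (mod 251)
7^64 ≡ 31^2 = 961 ≡ 208 (mod 251)
7^128 ≡ 208^2 = 43264 ≡ 92 (mod 251)
250 = 128 + 64 + 32 + 16 + 8 + 2 in binary powers of 2.
So 7^250 ≡ 92 · 208 · 31 · 28 · 84 · 49 ≡ 1 (mod 251).
Since the result is 1, base 7 gives no evidence that 251 is composite.

1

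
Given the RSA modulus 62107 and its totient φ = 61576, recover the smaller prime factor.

φ(n) = (p−1)(q−1) = n − (p+q) + 1, so p + q = 62107 − 61576 + 1 = 532.
p and q are the roots of t² − 532t + 62107 = 0.
Discriminant: 532² − 4·62107 = 283024 − 248428 = 34596; √34596 = 186.
q = (532 − 186)/2 = 173, p = (532 + 186)/2 = 359.
Check: 173 · 359 = 62107.

173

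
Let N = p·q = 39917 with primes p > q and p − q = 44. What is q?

Since p = q + 44, we have 39917 = q(q + 44), so q² + 44q − 39917 = 0.
Discriminant: 44² + 4·39917 = 1936 + 159668 = 161604; √161604 = 402.
q = (−44 + 402)/2 = 179, and p = q + 44 = 223.
Check: 179 · 223 = 39917.

179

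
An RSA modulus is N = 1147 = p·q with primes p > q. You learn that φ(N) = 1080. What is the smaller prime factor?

31

φ(n) = (p−1)(q−1) = n − (p+q) + 1, so p + q = 1147 − 1080 + 1 = 68.
p and q are the roots of t² − 68t + 1147 = 0.
Discriminant: 68² − 4·1147 = 4624 − 4588 = 36; √36 = 6.
q = (68 − 6)/2 = 31, p = (68 + 6)/2 = 37.
Check: 31 · 37 = 1147.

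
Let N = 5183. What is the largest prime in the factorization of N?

5183 = 71 · 73
73 is prime.
So 5183 = 71 · 73; the largest prime factor is 73.

73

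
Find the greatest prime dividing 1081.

47

1081 = 23 · 47
47 is prime.
So 1081 = 23 · 47; the largest prime factor is 47.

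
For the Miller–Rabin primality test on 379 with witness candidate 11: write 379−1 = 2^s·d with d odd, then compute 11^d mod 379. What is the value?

378

379 − 1 = 378 = 2^1 · 189, so d = 189.
11^1 ≡ 11 (mod 379)
11^2 ≡ 11^2 = 121 ≡ 121 (mod 379)
11^4 ≡ 121^2 = 14641 ≡ 239 (mod 379)
11^8 ≡ 239^2 = 57121 ≡ 271 (mod 379)
11^16 ≡ 271^2 = 73441 ≡ 294 (mod 379)
11^32 ≡ 294^2 = 86436 ≡ 24 (mod 379)
11^64 ≡ 24^2 = 576 ≡ 197 (mod 379)
11^128 ≡ 197^2 = 38809 ≡ 151 (mod 379)
189 = 128 + 32 + 16 + 8 + 4 + 1 in binary powers of 2.
So 11^189 ≡ 151 · 24 · 294 · 271 · 239 · 11 ≡ 378 (mod 379).
Since 11^d ≡ 378 (mod 379), base 11 does not prove 379 composite.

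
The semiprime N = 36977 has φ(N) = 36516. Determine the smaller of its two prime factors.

103

φ(n) = (p−1)(q−1) = n − (p+q) + 1, so p + q = 36977 − 36516 + 1 = 462.
p and q are the roots of t² − 462t + 36977 = 0.
Discriminant: 462² − 4·36977 = 213444 − 147908 = 65536; √65536 = 256.
q = (462 − 256)/2 = 103, p = (462 + 256)/2 = 359.
Check: 103 · 359 = 36977.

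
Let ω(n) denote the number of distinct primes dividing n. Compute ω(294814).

294814 = 2 · 147407
147407 = 13 · 11339
11339 = 17 · 667
667 = 23 · 29
294814 = 2 · 13 · 17 · 23 · 29, which has 5 distinct prime factors.

5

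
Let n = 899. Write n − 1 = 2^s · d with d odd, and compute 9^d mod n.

899 − 1 = 898 = 2^1 · 449, so d = 449.
9^1 ≡ 9 (mod 899)
9^2 ≡ 9^2 = 81 ≡ 81 (mod 899)
9^4 ≡ 81^2 = 6561 ≡ 268 (mod 899)
9^8 ≡ 268^2 = 71824 ≡ 803 (mod 899)
9^16 ≡ 803^2 = 644809 ≡ 226 (mod 899)
9^32 ≡ 226^2 = 51076 ≡ 732 (mod 899)
9^64 ≡ 732^2 = 535824 ≡ 20 (mod 899)
9^128 ≡ 20^2 = 400 ≡ 400 (mod 899)
9^256 ≡ 400^2 = 160000 ≡ 877 (mod 899)
449 = 256 + 128 + 64 + 1 in binary powers of 2.
So 9^449 ≡ 877 · 400 · 20 · 9 ≡ 38 (mod 899).
Squaring chain: 38; never reaches −1, so base 9 is a Miller–Rabin witness that 899 is composite.

38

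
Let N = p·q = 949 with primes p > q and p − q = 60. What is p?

Since p = q + 60, we have 949 = q(q + 60), so q² + 60q − 949 = 0.
Discriminant: 60² + 4·949 = 3600 + 3796 = 7396; √7396 = 86.
q = (−60 + 86)/2 = 13, and p = q + 60 = 73.
Check: 13 · 73 = 949.

73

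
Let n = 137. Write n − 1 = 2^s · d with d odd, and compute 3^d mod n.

127

137 − 1 = 136 = 2^3 · 17, so d = 17.
3^1 ≡ 3 (mod 137)
3^2 ≡ 3^2 = 9 ≡ 9 (mod 137)
3^4 ≡ 9^2 = 81 ≡ 81 (mod 137)
3^8 ≡ 81^2 = 6561 ≡ 122 (mod 137)
3^16 ≡ 122^2 = 14884 ≡ 88 (mod 137)
17 = 16 + 1 in binary powers of 2.
So 3^17 ≡ 88 · 3 ≡ 127 (mod 137).
Squaring chain: 127 → 100 → 136; reaches −1, so base 3 does not prove 137 composite.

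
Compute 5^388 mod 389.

5^1 ≡ 5 (mod 389)
5^2 ≡ 5^2 = 25 ≡ 25 (mod 389)
5^4 ≡ 25^2 = 625 ≡ 236 (mod 389)
5^8 ≡ 236^2 = 55696 ≡ 69 (mod 389)
5^16 ≡ 69^2 = 4761 ≡ 93 (mod 389)
5^32 ≡ 93^2 = 8649 ≡ 91 (mod 389)
5^64 ≡ 91^2 = 8281 ≡ 112 (mod 389)
5^128 ≡ 112^2 = 12544 ≡ 96 (mod 389)
5^256 ≡ 96^2 = 9216 ≡ 269 (mod 389)
388 = 256 + 128 + 4 in binary powers of 2.
So 5^388 ≡ 269 · 96 · 236 ≡ 1 (mod 389).
Since the result is 1, base 5 gives no evidence that 389 is composite.

1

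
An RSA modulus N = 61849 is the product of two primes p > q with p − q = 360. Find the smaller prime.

Since p = q + 360, we have 61849 = q(q + 360), so q² + 360q − 61849 = 0.
Discriminant: 360² + 4·61849 = 129600 + 247396 = 376996; √376996 = 614.
q = (−360 + 614)/2 = 127, and p = q + 360 = 487.
Check: 127 · 487 = 61849.

127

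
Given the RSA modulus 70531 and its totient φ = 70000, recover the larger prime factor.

281

φ(n) = (p−1)(q−1) = n − (p+q) + 1, so p + q = 70531 − 70000 + 1 = 532.
p and q are the roots of t² − 532t + 70531 = 0.
Discriminant: 532² − 4·70531 = 283024 − 282124 = 900; √900 = 30.
q = (532 − 30)/2 = 251, p = (532 + 30)/2 = 281.
Check: 251 · 281 = 70531.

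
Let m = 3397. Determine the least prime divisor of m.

3397 is odd.
Digit sum 22, not divisible by 3.
Ends in 7: not divisible by 5.
7: 3397 = 7·485 + 2
11: 3397 = 11·308 + 9
13: 3397 = 13·261 + 4
17: 3397 = 17·199 + 14
19: 3397 = 19·178 + 15
23: 3397 = 23·147 + 16
29: 3397 = 29·117 + 4
31: 3397 = 31·109 + 18
37: 3397 = 37·91 + 30
41: 3397 = 41·82 + 35
43: 3397 = 43·79

43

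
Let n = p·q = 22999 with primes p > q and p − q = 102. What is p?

211

Since p = q + 102, we have 22999 = q(q + 102), so q² + 102q − 22999 = 0.
Discriminant: 102² + 4·22999 = 10404 + 91996 = 102400; √102400 = 320.
q = (−102 + 320)/2 = 109, and p = q + 102 = 211.
Check: 109 · 211 = 22999.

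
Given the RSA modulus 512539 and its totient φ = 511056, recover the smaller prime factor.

φ(n) = (p−1)(q−1) = n − (p+q) + 1, so p + q = 512539 − 511056 + 1 = 1484.
p and q are the roots of t² − 1484t + 512539 = 0.
Discriminant: 1484² − 4·512539 = 2202256 − 2050156 = 152100; √152100 = 390.
q = (1484 − 390)/2 = 547, p = (1484 + 390)/2 = 937.
Check: 547 · 937 = 512539.

547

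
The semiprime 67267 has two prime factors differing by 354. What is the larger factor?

491

Since p = q + 354, we have 67267 = q(q + 354), so q² + 354q − 67267 = 0.
Discriminant: 354² + 4·67267 = 125316 + 269068 = 394384; √394384 = 628.
q = (−354 + 628)/2 = 137, and p = q + 354 = 491.
Check: 137 · 491 = 67267.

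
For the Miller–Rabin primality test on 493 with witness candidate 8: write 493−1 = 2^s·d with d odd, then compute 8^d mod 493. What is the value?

206

493 − 1 = 492 = 2^2 · 123, so d = 123.
8^1 ≡ 8 (mod 493)
8^2 ≡ 8^2 = 64 ≡ 64 (mod 493)
8^4 ≡ 64^2 = 4096 ≡ 152 (mod 493)
8^8 ≡ 152^2 = 23104 ≡ 426 (mod 493)
8^16 ≡ 426^2 = 181476 ≡ 52 (mod 493)
8^32 ≡ 52^2 = 2704 ≡ 239 (mod 493)
8^64 ≡ 239^2 = 57121 ≡ 426 (mod 493)
123 = 64 + 32 + 16 + 8 + 2 + 1 in binary powers of 2.
So 8^123 ≡ 426 · 239 · 52 · 426 · 64 · 8 ≡ 206 (mod 493).
Squaring chain: 206 → 38; never reaches −1, so base 8 is a Miller–Rabin witness that 493 is composite.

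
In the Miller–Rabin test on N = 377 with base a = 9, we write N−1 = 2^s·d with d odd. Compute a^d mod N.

377 − 1 = 376 = 2^3 · 47, so d = 47.
9^1 ≡ 9 (mod 377)
9^2 ≡ 9^2 = 81 ≡ 81 (mod 377)
9^4 ≡ 81^2 = 6561 ≡ 152 (mod 377)
9^8 ≡ 152^2 = 23104 ≡ 107 (mod 377)
9^16 ≡ 107^2 = 11449 ≡ 139 (mod 377)
9^32 ≡ 139^2 = 19321 ≡ 94 (mod 377)
47 = 32 + 8 + 4 + 2 + 1 in binary powers of 2.
So 9^47 ≡ 94 · 107 · 152 · 81 · 9 ≡ 237 (mod 377).
Squaring chain: 237 → 373 → 16; never reaches −1, so base 9 is a Miller–Rabin witness that 377 is composite.

237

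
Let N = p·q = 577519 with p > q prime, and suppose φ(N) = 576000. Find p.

769

φ(n) = (p−1)(q−1) = n − (p+q) + 1, so p + q = 577519 − 576000 + 1 = 1520.
p and q are the roots of t² − 1520t + 577519 = 0.
Discriminant: 1520² − 4·577519 = 2310400 − 2310076 = 324; √324 = 18.
q = (1520 − 18)/2 = 751, p = (1520 + 18)/2 = 769.
Check: 751 · 769 = 577519.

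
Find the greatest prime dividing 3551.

3551 = 53 · 67
67 is prime.
So 3551 = 53 · 67; the largest prime factor is 67.

67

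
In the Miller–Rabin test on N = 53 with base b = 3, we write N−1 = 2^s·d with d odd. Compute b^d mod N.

30

53 − 1 = 52 = 2^2 · 13, so d = 13.
3^1 ≡ 3 (mod 53)
3^2 ≡ 3^2 = 9 ≡ 9 (mod 53)
3^4 ≡ 9^2 = 81 ≡ 28 (mod 53)
3^8 ≡ 28^2 = 784 ≡ 42 (mod 53)
13 = 8 + 4 + 1 in binary powers of 2.
So 3^13 ≡ 42 · 28 · 3 ≡ 30 (mod 53).
Squaring chain: 30 → 52; reaches −1, so base 3 does not prove 53 composite.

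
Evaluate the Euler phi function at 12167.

Factor: 12167 = 23^3.
φ(12167) = 23^2·(23−1) = 11638.

11638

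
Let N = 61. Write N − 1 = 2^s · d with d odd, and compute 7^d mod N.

11

61 − 1 = 60 = 2^2 · 15, so d = 15.
7^1 ≡ 7 (mod 61)
7^2 ≡ 7^2 = 49 ≡ 49 (mod 61)
7^4 ≡ 49^2 = 2401 ≡ 22 (mod 61)
7^8 ≡ 22^2 = 484 ≡ 57 (mod 61)
15 = 8 + 4 + 2 + 1 in binary powers of 2.
So 7^15 ≡ 57 · 22 · 49 · 7 ≡ 11 (mod 61).
Squaring chain: 11 → 60; reaches −1, so base 7 does not prove 61 composite.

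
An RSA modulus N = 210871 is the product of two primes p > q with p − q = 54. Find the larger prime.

487

Since p = q + 54, we have 210871 = q(q + 54), so q² + 54q − 210871 = 0.
Discriminant: 54² + 4·210871 = 2916 + 843484 = 846400; √846400 = 920.
q = (−54 + 920)/2 = 433, and p = q + 54 = 487.
Check: 433 · 487 = 210871.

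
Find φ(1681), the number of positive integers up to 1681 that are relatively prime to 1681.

Factor: 1681 = 41^2.
φ(1681) = 41^1·(41−1) = 1640.

1640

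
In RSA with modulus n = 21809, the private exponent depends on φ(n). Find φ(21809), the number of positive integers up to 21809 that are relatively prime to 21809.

Factor: 21809 = 113 · 193.
φ(21809) = (113−1) · (193−1) = 112 · 192 = 21504.

21504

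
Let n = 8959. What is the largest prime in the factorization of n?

8959 = 17 · 527
527 = 17 · 31
31 is prime.
So 8959 = 17^2 · 31; the largest prime factor is 31.

31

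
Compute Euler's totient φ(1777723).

Factor: 1777723 = 61 · 151 · 193.
φ(1777723) = (61−1) · (151−1) · (193−1) = 60 · 150 · 192 = 1728000.

1728000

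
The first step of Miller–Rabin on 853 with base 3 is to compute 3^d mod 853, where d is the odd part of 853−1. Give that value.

852

853 − 1 = 852 = 2^2 · 213, so d = 213.
3^1 ≡ 3 (mod 853)
3^2 ≡ 3^2 = 9 ≡ 9 (mod 853)
3^4 ≡ 9^2 = 81 ≡ 81 (mod 853)
3^8 ≡ 81^2 = 6561 ≡ 590 (mod 853)
3^16 ≡ 590^2 = 348100 ≡ 76 (mod 853)
3^32 ≡ 76^2 = 5776 ≡ 658 (mod 853)
3^64 ≡ 658^2 = 432964 ≡ 493 (mod 853)
3^128 ≡ 493^2 = 243049 ≡ 797 (mod 853)
213 = 128 + 64 + 16 + 4 + 1 in binary powers of 2.
So 3^213 ≡ 797 · 493 · 76 · 81 · 3 ≡ 852 (mod 853).
Since 3^d ≡ 852 (mod 853), base 3 does not prove 853 composite.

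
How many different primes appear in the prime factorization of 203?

2

203 = 7 · 29
203 = 7 · 29, which has 2 distinct prime factors.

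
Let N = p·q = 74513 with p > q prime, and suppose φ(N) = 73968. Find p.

φ(n) = (p−1)(q−1) = n − (p+q) + 1, so p + q = 74513 − 73968 + 1 = 546.
p and q are the roots of t² − 546t + 74513 = 0.
Discriminant: 546² − 4·74513 = 298116 − 298052 = 64; √64 = 8.
q = (546 − 8)/2 = 269, p = (546 + 8)/2 = 277.
Check: 269 · 277 = 74513.

277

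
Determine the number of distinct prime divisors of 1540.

4

1540 = 2^2 · 385
385 = 5 · 77
77 = 7 · 11
1540 = 2^2 · 5 · 7 · 11, which has 4 distinct prime factors.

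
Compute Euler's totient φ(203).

Factor: 203 = 7 · 29.
φ(203) = (7−1) · (29−1) = 6 · 28 = 168.

168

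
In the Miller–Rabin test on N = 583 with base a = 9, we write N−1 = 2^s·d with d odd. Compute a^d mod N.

583 − 1 = 582 = 2^1 · 291, so d = 291.
9^1 ≡ 9 (mod 583)
9^2 ≡ 9^2 = 81 ≡ 81 (mod 583)
9^4 ≡ 81^2 = 6561 ≡ 148 (mod 583)
9^8 ≡ 148^2 = 21904 ≡ 333 (mod 583)
9^16 ≡ 333^2 = 110889 ≡ 119 (mod 583)
9^32 ≡ 119^2 = 14161 ≡ 169 (mod 583)
9^64 ≡ 169^2 = 28561 ≡ 577 (mod 583)
9^128 ≡ 577^2 = 332929 ≡ 36 (mod 583)
9^256 ≡ 36^2 = 1296 ≡ 130 (mod 583)
291 = 256 + 32 + 2 + 1 in binary powers of 2.
So 9^291 ≡ 130 · 169 · 81 · 9 ≡ 537 (mod 583).
Squaring chain: 537; never reaches −1, so base 9 is a Miller–Rabin witness that 583 is composite.

537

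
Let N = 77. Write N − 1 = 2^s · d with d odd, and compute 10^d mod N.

77 − 1 = 76 = 2^2 · 19, so d = 19.
10^1 ≡ 10 (mod 77)
10^2 ≡ 10^2 = 100 ≡ 23 (mod 77)
10^4 ≡ 23^2 = 529 ≡ 67 (mod 77)
10^8 ≡ 67^2 = 4489 ≡ 23 (mod 77)
10^16 ≡ 23^2 = 529 ≡ 67 (mod 77)
19 = 16 + 2 + 1 in binary powers of 2.
So 10^19 ≡ 67 · 23 · 10 ≡ 10 (mod 77).
Squaring chain: 10 → 23; never reaches −1, so base 10 is a Miller–Rabin witness that 77 is composite.

10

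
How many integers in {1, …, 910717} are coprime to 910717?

882000

Factor: 910717 = 71 · 101 · 127.
φ(910717) = (71−1) · (101−1) · (127−1) = 70 · 100 · 126 = 882000.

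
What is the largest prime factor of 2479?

67

2479 = 37 · 67
67 is prime.
So 2479 = 37 · 67; the largest prime factor is 67.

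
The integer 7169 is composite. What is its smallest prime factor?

7169 is odd.
Digit sum 23, not divisible by 3.
Ends in 9: not divisible by 5.
7: 7169 = 7·1024 + 1
11: 7169 = 11·651 + 8
13: 7169 = 13·551 + 6
17: 7169 = 17·421 + 12
19: 7169 = 19·377 + 6
23: 7169 = 23·311 + 16
29: 7169 = 29·247 + 6
31: 7169 = 31·231 + 8
37: 7169 = 37·193 + 28
41: 7169 = 41·174 + 35
43: 7169 = 43·166 + 31
47: 7169 = 47·152 + 25
53: 7169 = 53·135 + 14
59: 7169 = 59·121 + 30
61: 7169 = 61·117 + 32
67: 7169 = 67·107

67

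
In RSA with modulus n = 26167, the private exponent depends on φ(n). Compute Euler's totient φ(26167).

25840

Factor: 26167 = 137 · 191.
φ(26167) = (137−1) · (191−1) = 136 · 190 = 25840.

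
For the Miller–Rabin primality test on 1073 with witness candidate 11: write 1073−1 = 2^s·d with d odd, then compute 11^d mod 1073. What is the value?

677

1073 − 1 = 1072 = 2^4 · 67, so d = 67.
11^1 ≡ 11 (mod 1073)
11^2 ≡ 11^2 = 121 ≡ 121 (mod 1073)
11^4 ≡ 121^2 = 14641 ≡ 692 (mod 1073)
11^8 ≡ 692^2 = 478864 ≡ 306 (mod 1073)
11^16 ≡ 306^2 = 93636 ≡ 285 (mod 1073)
11^32 ≡ 285^2 = 81225 ≡ 750 (mod 1073)
11^64 ≡ 750^2 = 562500 ≡ 248 (mod 1073)
67 = 64 + 2 + 1 in binary powers of 2.
So 11^67 ≡ 248 · 121 · 11 ≡ 677 (mod 1073).
Squaring chain: 677 → 158 → 285 → 750; never reaches −1, so base 11 is a Miller–Rabin witness that 1073 is composite.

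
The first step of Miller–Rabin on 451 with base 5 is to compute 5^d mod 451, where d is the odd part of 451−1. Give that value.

451 − 1 = 450 = 2^1 · 225, so d = 225.
5^1 ≡ 5 (mod 451)
5^2 ≡ 5^2 = 25 ≡ 25 (mod 451)
5^4 ≡ 25^2 = 625 ≡ 174 (mod 451)
5^8 ≡ 174^2 = 30276 ≡ 59 (mod 451)
5^16 ≡ 59^2 = 3481 ≡ 324 (mod 451)
5^32 ≡ 324^2 = 104976 ≡ 344 (mod 451)
5^64 ≡ 344^2 = 118336 ≡ 174 (mod 451)
5^128 ≡ 174^2 = 30276 ≡ 59 (mod 451)
225 = 128 + 64 + 32 + 1 in binary powers of 2.
So 5^225 ≡ 59 · 174 · 344 · 5 ≡ 419 (mod 451).
Squaring chain: 419; never reaches −1, so base 5 is a Miller–Rabin witness that 451 is composite.

419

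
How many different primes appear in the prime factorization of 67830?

67830 = 2 · 33915
33915 = 3 · 11305
11305 = 5 · 2261
2261 = 7 · 323
323 = 17 · 19
67830 = 2 · 3 · 5 · 7 · 17 · 19, which has 6 distinct prime factors.

6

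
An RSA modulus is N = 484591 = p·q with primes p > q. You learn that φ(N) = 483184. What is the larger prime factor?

φ(n) = (p−1)(q−1) = n − (p+q) + 1, so p + q = 484591 − 483184 + 1 = 1408.
p and q are the roots of t² − 1408t + 484591 = 0.
Discriminant: 1408² − 4·484591 = 1982464 − 1938364 = 44100; √44100 = 210.
q = (1408 − 210)/2 = 599, p = (1408 + 210)/2 = 809.
Check: 599 · 809 = 484591.

809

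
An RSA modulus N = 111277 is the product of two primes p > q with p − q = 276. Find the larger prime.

499

Since p = q + 276, we have 111277 = q(q + 276), so q² + 276q − 111277 = 0.
Discriminant: 276² + 4·111277 = 76176 + 445108 = 521284; √521284 = 722.
q = (−276 + 722)/2 = 223, and p = q + 276 = 499.
Check: 223 · 499 = 111277.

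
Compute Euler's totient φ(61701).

40560

Factor: 61701 = 3 · 131 · 157.
φ(61701) = (3−1) · (131−1) · (157−1) = 2 · 130 · 156 = 40560.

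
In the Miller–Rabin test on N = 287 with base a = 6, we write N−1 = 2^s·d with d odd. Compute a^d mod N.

153

287 − 1 = 286 = 2^1 · 143, so d = 143.
6^1 ≡ 6 (mod 287)
6^2 ≡ 6^2 = 36 ≡ 36 (mod 287)
6^4 ≡ 36^2 = 1296 ≡ 148 (mod 287)
6^8 ≡ 148^2 = 21904 ≡ 92 (mod 287)
6^16 ≡ 92^2 = 8464 ≡ 141 (mod 287)
6^32 ≡ 141^2 = 19881 ≡ 78 (mod 287)
6^64 ≡ 78^2 = 6084 ≡ 57 (mod 287)
6^128 ≡ 57^2 = 3249 ≡ 92 (mod 287)
143 = 128 + 8 + 4 + 2 + 1 in binary powers of 2.
So 6^143 ≡ 92 · 92 · 148 · 36 · 6 ≡ 153 (mod 287).
Squaring chain: 153; never reaches −1, so base 6 is a Miller–Rabin witness that 287 is composite.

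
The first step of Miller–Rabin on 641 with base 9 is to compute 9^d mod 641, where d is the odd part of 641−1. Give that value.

77

641 − 1 = 640 = 2^7 · 5, so d = 5.
9^1 ≡ 9 (mod 641)
9^2 ≡ 9^2 = 81 ≡ 81 (mod 641)
9^4 ≡ 81^2 = 6561 ≡ 151 (mod 641)
5 = 4 + 1 in binary powers of 2.
So 9^5 ≡ 151 · 9 ≡ 77 (mod 641).
Squaring chain: 77 → 160 → 601 → 318 → 487 → 640 → 1; reaches −1, so base 9 does not prove 641 composite.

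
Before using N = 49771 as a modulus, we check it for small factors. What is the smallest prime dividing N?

71

49771 is odd.
Digit sum 28, not divisible by 3.
Ends in 1: not divisible by 5.
7: 49771 = 7·7110 + 1
11: 49771 = 11·4524 + 7
13: 49771 = 13·3828 + 7
17: 49771 = 17·2927 + 12
19: 49771 = 19·2619 + 10
23: 49771 = 23·2163 + 22
29: 49771 = 29·1716 + 7
31: 49771 = 31·1605 + 16
37: 49771 = 37·1345 + 6
41: 49771 = 41·1213 + 38
43: 49771 = 43·1157 + 20
47: 49771 = 47·1058 + 45
53: 49771 = 53·939 + 4
59: 49771 = 59·843 + 34
61: 49771 = 61·815 + 56
67: 49771 = 67·742 + 57
71: 49771 = 71·701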